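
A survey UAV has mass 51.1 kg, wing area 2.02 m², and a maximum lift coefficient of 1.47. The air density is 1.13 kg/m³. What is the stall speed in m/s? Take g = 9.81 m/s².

Weight W = mg = 51.1 × 9.81 = 501.3 N.
V_stall = √(2W/(ρ·S·CL,max)) = √(2 × 501.3 / (1.13 × 2.02 × 1.47))
V_stall = √298.8 = 17.3 m/s

V_stall = 17.3 m/s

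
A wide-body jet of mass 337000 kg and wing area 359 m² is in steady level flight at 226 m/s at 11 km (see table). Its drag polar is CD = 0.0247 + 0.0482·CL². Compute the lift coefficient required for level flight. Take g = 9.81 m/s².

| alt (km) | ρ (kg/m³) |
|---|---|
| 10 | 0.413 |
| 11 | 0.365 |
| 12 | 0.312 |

At 11 km, from the table: ρ = 0.365 kg/m³.
Level flight ⇒ L = W = m·g = 337000 × 9.81 = 3.306×10^6 N.
q = ½ρv² = ½ × 0.365 × 226² = 9321 Pa.
CL = W/(q·S) = 3.306×10^6 / (9321 × 359) = 0.9879.

CL = 0.988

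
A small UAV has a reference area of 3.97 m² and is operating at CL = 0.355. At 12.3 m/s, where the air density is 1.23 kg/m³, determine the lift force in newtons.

L = 131 N

Dynamic pressure q = ½ρv² = ½ × 1.23 × 12.3² = 93.04 Pa.
L = q·S·CL = 93.04 × 3.97 × 0.355 = 131 N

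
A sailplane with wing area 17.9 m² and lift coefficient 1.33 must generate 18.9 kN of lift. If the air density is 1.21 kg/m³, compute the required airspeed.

L = ½ρv²S·CL ⇒ v = √(2L/(ρ·S·CL))
v = √(2 × 18900 / (1.21 × 17.9 × 1.33)) = √1312 = 36.2 m/s

v = 36.2 m/s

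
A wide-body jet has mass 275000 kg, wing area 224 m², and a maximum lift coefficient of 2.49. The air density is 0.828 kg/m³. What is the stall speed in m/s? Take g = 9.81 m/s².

At stall, lift equals weight: L = W = m·g = 275000 × 9.81 = 2.698×10^6 N.
From L = ½ρV²S·CL,max = W: V_stall = √(2W/(ρSCL,max)) = √(2·2.698×10^6/(0.828·224·2.49))
V_stall = √11680 = 108 m/s

V_stall = 108 m/s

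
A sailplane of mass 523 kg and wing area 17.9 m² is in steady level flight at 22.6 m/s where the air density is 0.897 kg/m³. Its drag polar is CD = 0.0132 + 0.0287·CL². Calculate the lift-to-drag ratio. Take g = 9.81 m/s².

L/D = 21.5

Weight W = mg = 523 × 9.81 = 5130.6 N; in level flight L = W.
q = ½ρv² = ½ × 0.897 × 22.6² = 229.1 Pa.
Required CL = L/(qS) = 5130.6/(229.1·17.9) = 1.251.
CD = 0.0132 + 0.0287 × 1.251² = 0.05813.
L/D = CL/CD = 1.251 / 0.05813 = 21.5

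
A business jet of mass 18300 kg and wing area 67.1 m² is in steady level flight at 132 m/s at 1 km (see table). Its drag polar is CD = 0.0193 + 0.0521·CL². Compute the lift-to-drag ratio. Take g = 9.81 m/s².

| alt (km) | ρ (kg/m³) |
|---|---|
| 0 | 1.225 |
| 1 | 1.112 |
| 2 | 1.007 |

At 1 km, from the table: ρ = 1.112 kg/m³.
Weight W = mg = 18300 × 9.81 = 1.7952×10^5 N; in level flight L = W.
Dynamic pressure q = 0.5 × 1.112 × 132² = 9688 Pa.
CL = W/(q·S) = 1.7952×10^5 / (9688 × 67.1) = 0.2762.
CD = 0.0193 + 0.0521 × 0.2762² = 0.02327.
L/D = CL/CD = 0.2762 / 0.02327 = 11.9

L/D = 11.9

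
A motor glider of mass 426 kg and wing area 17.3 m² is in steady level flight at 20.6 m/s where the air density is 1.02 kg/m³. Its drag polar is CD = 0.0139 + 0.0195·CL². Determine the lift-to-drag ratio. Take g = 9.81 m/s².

Level flight ⇒ L = W = m·g = 426 × 9.81 = 4179.1 N.
q = ½ρv² = ½ × 1.02 × 20.6² = 216.4 Pa.
CL = 2W/(ρv²S) = 2×4179.1/(1.02×20.6²×17.3) = 1.116.
CD = 0.0139 + 0.0195 × 1.116² = 0.03819.
L/D = CL/CD = 1.116 / 0.03819 = 29.2

L/D = 29.2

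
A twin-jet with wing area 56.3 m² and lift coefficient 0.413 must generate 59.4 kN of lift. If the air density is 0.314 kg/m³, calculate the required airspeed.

v = 128 m/s

L = ½ρv²S·CL ⇒ v = √(2L/(ρ·S·CL))
v = √(2 × 59400 / (0.314 × 56.3 × 0.413)) = √16270 = 128 m/s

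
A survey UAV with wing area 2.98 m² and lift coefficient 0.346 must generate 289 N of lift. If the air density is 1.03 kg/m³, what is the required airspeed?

v = 23.3 m/s

L = ½ρv²S·CL ⇒ v = √(2L/(ρ·S·CL))
v = √(2 × 289 / (1.03 × 2.98 × 0.346)) = √544.2 = 23.3 m/s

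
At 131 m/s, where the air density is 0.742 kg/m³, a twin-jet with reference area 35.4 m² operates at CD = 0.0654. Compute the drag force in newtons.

D = 14700 N

Dynamic pressure q = ½ρv² = ½ × 0.742 × 131² = 6367 Pa.
D = q·S·CD = 6367 × 35.4 × 0.0654 = 14700 N ≈ 14.7 kN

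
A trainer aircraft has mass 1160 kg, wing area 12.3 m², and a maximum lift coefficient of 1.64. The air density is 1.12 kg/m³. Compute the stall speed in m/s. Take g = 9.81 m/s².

Stall occurs when L = W at CL,max. W = mg = 1160 × 9.81 = 11380 N.
From L = ½ρV²S·CL,max = W: V_stall = √(2W/(ρSCL,max)) = √(2·11380/(1.12·12.3·1.64))
V_stall = √1007 = 31.7 m/s

V_stall = 31.7 m/s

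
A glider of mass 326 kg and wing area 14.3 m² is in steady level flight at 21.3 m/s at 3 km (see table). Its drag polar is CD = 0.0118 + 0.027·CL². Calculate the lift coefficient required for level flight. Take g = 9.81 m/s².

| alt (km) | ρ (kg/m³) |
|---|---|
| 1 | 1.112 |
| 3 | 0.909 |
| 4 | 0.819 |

CL = 1.08

At 3 km, from the table: ρ = 0.909 kg/m³.
Level flight ⇒ L = W = m·g = 326 × 9.81 = 3198.1 N.
q = ½ρv² = ½ × 0.909 × 21.3² = 206.2 Pa.
CL = 2W/(ρv²S) = 2×3198.1/(0.909×21.3²×14.3) = 1.085.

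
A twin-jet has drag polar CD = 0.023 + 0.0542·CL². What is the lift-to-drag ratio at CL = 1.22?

L/D = 11.8

CD = 0.023 + 0.0542 × 1.22² = 0.1037
L/D = CL/CD = 1.22 / 0.1037 = 11.8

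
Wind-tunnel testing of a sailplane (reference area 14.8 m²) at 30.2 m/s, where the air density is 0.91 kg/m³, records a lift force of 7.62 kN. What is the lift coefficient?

CL = 1.24

From L = ½ρv²S·CL, rearranging gives CL = 2L/(ρv²S).
CL = 2 × 7620 / (0.91 × 30.2² × 14.8) = 1.24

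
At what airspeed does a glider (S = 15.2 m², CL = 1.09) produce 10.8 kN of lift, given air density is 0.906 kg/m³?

v = 37.9 m/s

L = ½ρv²S·CL ⇒ v = √(2L/(ρ·S·CL))
v = √(2 × 10800 / (0.906 × 15.2 × 1.09)) = √1439 = 37.9 m/s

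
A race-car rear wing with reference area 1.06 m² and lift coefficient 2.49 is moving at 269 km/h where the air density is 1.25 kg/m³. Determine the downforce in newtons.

Convert speed: v = 269 km/h ÷ 3.6 = 74.72 m/s.
L = ½ρv²S·CL = ½ × 1.25 × 74.72² × 1.06 × 2.49 = 9210 N ≈ 9.21 kN

L = 9210 N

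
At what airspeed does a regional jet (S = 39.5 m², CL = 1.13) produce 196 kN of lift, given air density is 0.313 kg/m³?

v = 168 m/s

L = ½ρv²S·CL ⇒ v = √(2L/(ρ·S·CL))
v = √(2 × 1.96×10^5 / (0.313 × 39.5 × 1.13)) = √28060 = 168 m/s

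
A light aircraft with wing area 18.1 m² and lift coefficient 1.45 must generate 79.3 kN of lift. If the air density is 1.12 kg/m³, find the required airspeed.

L = ½ρv²S·CL ⇒ v = √(2L/(ρ·S·CL))
v = √(2 × 79300 / (1.12 × 18.1 × 1.45)) = √5396 = 73.5 m/s

v = 73.5 m/s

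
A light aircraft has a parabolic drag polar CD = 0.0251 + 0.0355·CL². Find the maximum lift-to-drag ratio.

(L/D)max = 16.8

For CD = CD0 + K·CL², (L/D)max occurs at CL* = √(CD0/K) and equals 1/(2√(K·CD0)).
(L/D)max = 1/(2√(0.0355 × 0.0251)) = 1/(2 × 0.02985) = 16.8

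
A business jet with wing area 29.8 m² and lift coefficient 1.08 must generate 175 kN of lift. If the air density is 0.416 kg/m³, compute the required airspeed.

L = ½ρv²S·CL ⇒ v = √(2L/(ρ·S·CL))
v = √(2 × 1.75×10^5 / (0.416 × 29.8 × 1.08)) = √26140 = 162 m/s

v = 162 m/s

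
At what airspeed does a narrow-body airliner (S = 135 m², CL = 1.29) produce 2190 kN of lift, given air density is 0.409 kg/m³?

L = ½ρv²S·CL ⇒ v = √(2L/(ρ·S·CL))
v = √(2 × 2.19×10^6 / (0.409 × 135 × 1.29)) = √61490 = 248 m/s

v = 248 m/s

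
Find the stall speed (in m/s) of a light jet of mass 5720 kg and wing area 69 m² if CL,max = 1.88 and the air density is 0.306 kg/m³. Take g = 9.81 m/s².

V_stall = 53.2 m/s

Stall occurs when L = W at CL,max. W = mg = 5720 × 9.81 = 56110 N.
From L = ½ρV²S·CL,max = W: V_stall = √(2W/(ρSCL,max)) = √(2·56110/(0.306·69·1.88))
V_stall = √2827 = 53.2 m/s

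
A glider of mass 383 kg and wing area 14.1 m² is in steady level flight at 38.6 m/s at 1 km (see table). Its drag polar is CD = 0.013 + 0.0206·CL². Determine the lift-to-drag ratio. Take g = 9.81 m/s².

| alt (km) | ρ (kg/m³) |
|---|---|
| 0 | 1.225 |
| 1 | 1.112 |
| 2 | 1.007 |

At 1 km, from the table: ρ = 1.112 kg/m³.
Level flight ⇒ L = W = m·g = 383 × 9.81 = 3757.2 N.
q = ½ρv² = ½ × 1.112 × 38.6² = 828.4 Pa.
CL = 2W/(ρv²S) = 2×3757.2/(1.112×38.6²×14.1) = 0.3217.
CD = 0.013 + 0.0206 × 0.3217² = 0.01513.
L/D = CL/CD = 0.3217 / 0.01513 = 21.3

L/D = 21.3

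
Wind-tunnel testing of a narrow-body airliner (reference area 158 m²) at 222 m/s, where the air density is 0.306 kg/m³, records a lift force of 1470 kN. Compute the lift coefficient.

CL = 1.23

From L = ½ρv²S·CL, rearranging gives CL = 2L/(ρv²S).
CL = 2 × 1.47×10^6 / (0.306 × 222² × 158) = 1.23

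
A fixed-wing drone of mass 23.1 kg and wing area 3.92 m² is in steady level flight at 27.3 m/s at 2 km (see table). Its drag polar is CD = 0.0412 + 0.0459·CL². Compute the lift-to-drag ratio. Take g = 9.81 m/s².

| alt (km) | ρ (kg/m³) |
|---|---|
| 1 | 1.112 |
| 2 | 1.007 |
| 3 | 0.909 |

At 2 km, from the table: ρ = 1.007 kg/m³.
Weight W = mg = 23.1 × 9.81 = 226.61 N; in level flight L = W.
q = ½ρv² = ½ × 1.007 × 27.3² = 375.3 Pa.
Required CL = L/(qS) = 226.61/(375.3·3.92) = 0.1541.
CD = 0.0412 + 0.0459 × 0.1541² = 0.04229.
L/D = CL/CD = 0.1541 / 0.04229 = 3.64

L/D = 3.64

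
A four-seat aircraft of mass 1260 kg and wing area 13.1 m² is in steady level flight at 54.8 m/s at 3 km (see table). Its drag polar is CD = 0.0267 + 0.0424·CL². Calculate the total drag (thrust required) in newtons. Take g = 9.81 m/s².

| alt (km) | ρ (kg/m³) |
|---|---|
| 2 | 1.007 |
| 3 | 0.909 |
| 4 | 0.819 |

At 3 km, from the table: ρ = 0.909 kg/m³.
Weight W = mg = 1260 × 9.81 = 12361 N; in level flight L = W.
Dynamic pressure q = 0.5 × 0.909 × 54.8² = 1365 Pa.
CL = 2W/(ρv²S) = 2×12361/(0.909×54.8²×13.1) = 0.6913.
CD = 0.0267 + 0.0424 × 0.6913² = 0.04696.
D = q·S·CD = 1365 × 13.1 × 0.04696 = 839.7 N

D = 840 N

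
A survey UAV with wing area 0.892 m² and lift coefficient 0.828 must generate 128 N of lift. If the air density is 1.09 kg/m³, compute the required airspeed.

v = 17.8 m/s

L = ½ρv²S·CL ⇒ v = √(2L/(ρ·S·CL))
v = √(2 × 128 / (1.09 × 0.892 × 0.828)) = √318 = 17.8 m/s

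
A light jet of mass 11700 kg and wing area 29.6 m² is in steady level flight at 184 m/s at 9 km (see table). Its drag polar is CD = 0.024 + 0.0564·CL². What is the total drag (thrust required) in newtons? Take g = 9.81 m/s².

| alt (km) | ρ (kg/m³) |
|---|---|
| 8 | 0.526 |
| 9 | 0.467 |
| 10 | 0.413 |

D = 8790 N

At 9 km, from the table: ρ = 0.467 kg/m³.
Level flight ⇒ L = W = m·g = 11700 × 9.81 = 1.1478×10^5 N.
Dynamic pressure q = 0.5 × 0.467 × 184² = 7905 Pa.
Required CL = L/(qS) = 1.1478×10^5/(7905·29.6) = 0.4905.
CD = 0.024 + 0.0564 × 0.4905² = 0.03757.
D = q·S·CD = 7905 × 29.6 × 0.03757 = 8791 N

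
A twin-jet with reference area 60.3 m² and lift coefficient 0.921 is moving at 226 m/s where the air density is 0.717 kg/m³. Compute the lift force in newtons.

L = 1.02×10^6 N

L = ½ρv²S·CL = ½ × 0.717 × 226² × 60.3 × 0.921 = 1.02×10^6 N ≈ 1020 kN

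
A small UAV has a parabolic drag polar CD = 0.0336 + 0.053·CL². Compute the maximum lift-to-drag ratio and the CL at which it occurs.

(L/D)max = 11.8, at CL = 0.796

For CD = CD0 + K·CL², (L/D)max occurs at CL* = √(CD0/K) and equals 1/(2√(K·CD0)).
(L/D)max = 1/(2√(0.053 × 0.0336)) = 1/(2 × 0.0422) = 11.8
CL* = √(0.0336/0.053) = 0.796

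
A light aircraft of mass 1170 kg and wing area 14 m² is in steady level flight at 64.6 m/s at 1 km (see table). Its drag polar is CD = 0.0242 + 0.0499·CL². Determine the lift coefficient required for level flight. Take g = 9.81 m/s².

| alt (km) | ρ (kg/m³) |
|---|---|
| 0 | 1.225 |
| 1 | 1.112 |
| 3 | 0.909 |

CL = 0.353

At 1 km, from the table: ρ = 1.112 kg/m³.
In steady level flight, lift balances weight: W = mg = 1170 × 9.81 = 11478 N.
q = ½ρv² = ½ × 1.112 × 64.6² = 2320 Pa.
CL = 2W/(ρv²S) = 2×11478/(1.112×64.6²×14) = 0.3533.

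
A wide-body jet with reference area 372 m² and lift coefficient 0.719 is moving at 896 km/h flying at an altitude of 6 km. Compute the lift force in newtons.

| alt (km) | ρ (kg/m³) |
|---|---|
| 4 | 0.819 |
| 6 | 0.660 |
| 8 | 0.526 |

At 6 km, from the table: ρ = 0.660 kg/m³.
Convert speed: v = 896 km/h ÷ 3.6 = 248.9 m/s.
L = ½ρv²S·CL = ½ × 0.66 × 248.9² × 372 × 0.719 = 5.47×10^6 N ≈ 5470 kN

L = 5.47×10^6 N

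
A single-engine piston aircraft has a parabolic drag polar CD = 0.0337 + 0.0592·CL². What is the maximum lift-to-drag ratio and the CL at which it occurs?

For CD = CD0 + K·CL², (L/D)max occurs at CL* = √(CD0/K) and equals 1/(2√(K·CD0)).
(L/D)max = 1/(2√(0.0592 × 0.0337)) = 1/(2 × 0.04467) = 11.2
CL* = √(0.0337/0.0592) = 0.754

(L/D)max = 11.2, at CL = 0.754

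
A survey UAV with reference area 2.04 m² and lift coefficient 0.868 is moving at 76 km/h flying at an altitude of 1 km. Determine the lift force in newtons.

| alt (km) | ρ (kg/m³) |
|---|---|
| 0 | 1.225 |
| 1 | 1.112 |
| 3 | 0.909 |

L = 439 N

At 1 km, from the table: ρ = 1.112 kg/m³.
Convert speed: v = 76 km/h ÷ 3.6 = 21.11 m/s.
L = ½ρv²S·CL = ½ × 1.112 × 21.11² × 2.04 × 0.868 = 439 N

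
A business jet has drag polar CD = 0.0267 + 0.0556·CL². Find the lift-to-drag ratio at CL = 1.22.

L/D = 11.1

CD = 0.0267 + 0.0556 × 1.22² = 0.1095
L/D = CL/CD = 1.22 / 0.1095 = 11.1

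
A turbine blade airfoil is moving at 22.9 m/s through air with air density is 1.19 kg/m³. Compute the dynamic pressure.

q = 312 Pa

q = ½ρv² = ½ × 1.19 × 22.9² = 312 Pa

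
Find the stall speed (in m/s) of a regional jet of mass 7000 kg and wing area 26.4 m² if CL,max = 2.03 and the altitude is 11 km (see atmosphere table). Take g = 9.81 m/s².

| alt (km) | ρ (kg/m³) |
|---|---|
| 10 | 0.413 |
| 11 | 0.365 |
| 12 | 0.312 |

V_stall = 83.8 m/s

At 11 km, from the table: ρ = 0.365 kg/m³.
Stall occurs when L = W at CL,max. W = mg = 7000 × 9.81 = 68670 N.
V_stall = √(2W/(ρ·S·CL,max)) = √(2 × 68670 / (0.365 × 26.4 × 2.03))
V_stall = √7021 = 83.8 m/s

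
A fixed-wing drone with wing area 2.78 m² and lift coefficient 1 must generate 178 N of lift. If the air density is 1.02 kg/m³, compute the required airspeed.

L = ½ρv²S·CL ⇒ v = √(2L/(ρ·S·CL))
v = √(2 × 178 / (1.02 × 2.78 × 1)) = √125.5 = 11.2 m/s

v = 11.2 m/s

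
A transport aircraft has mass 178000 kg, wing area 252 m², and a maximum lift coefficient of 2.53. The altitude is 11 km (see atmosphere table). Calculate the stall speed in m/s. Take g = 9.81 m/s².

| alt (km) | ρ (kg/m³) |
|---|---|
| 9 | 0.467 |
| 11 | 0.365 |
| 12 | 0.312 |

V_stall = 123 m/s

At 11 km, from the table: ρ = 0.365 kg/m³.
Weight W = mg = 178000 × 9.81 = 1.746×10^6 N.
From L = ½ρV²S·CL,max = W: V_stall = √(2W/(ρSCL,max)) = √(2·1.746×10^6/(0.365·252·2.53))
V_stall = √15010 = 123 m/s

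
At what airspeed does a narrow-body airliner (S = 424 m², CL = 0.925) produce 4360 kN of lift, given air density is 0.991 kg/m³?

L = ½ρv²S·CL ⇒ v = √(2L/(ρ·S·CL))
v = √(2 × 4.36×10^6 / (0.991 × 424 × 0.925)) = √22440 = 150 m/s

v = 150 m/s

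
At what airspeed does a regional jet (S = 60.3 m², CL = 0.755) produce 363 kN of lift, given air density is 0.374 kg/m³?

v = 206 m/s

L = ½ρv²S·CL ⇒ v = √(2L/(ρ·S·CL))
v = √(2 × 3.63×10^5 / (0.374 × 60.3 × 0.755)) = √42640 = 206 m/s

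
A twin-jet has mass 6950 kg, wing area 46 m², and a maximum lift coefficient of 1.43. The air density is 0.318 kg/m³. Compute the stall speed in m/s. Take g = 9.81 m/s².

At stall, lift equals weight: L = W = m·g = 6950 × 9.81 = 68180 N.
From L = ½ρV²S·CL,max = W: V_stall = √(2W/(ρSCL,max)) = √(2·68180/(0.318·46·1.43))
V_stall = √6519 = 80.7 m/s

V_stall = 80.7 m/s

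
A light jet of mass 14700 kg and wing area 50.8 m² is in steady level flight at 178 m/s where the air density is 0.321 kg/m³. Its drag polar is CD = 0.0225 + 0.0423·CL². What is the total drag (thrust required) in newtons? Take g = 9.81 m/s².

D = 9220 N

In steady level flight, lift balances weight: W = mg = 14700 × 9.81 = 1.4421×10^5 N.
q = ½ρv² = ½ × 0.321 × 178² = 5085 Pa.
CL = 2W/(ρv²S) = 2×1.4421×10^5/(0.321×178²×50.8) = 0.5582.
CD = 0.0225 + 0.0423 × 0.5582² = 0.03568.
D = q·S·CD = 5085 × 50.8 × 0.03568 = 9218 N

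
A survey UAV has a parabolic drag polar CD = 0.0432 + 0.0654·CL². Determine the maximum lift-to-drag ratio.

(L/D)max = 9.41

For CD = CD0 + K·CL², (L/D)max occurs at CL* = √(CD0/K) and equals 1/(2√(K·CD0)).
(L/D)max = 1/(2√(0.0654 × 0.0432)) = 1/(2 × 0.05315) = 9.41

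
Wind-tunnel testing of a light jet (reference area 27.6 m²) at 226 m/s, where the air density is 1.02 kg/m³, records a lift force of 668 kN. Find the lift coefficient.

CL = 0.929

From L = ½ρv²S·CL, rearranging gives CL = 2L/(ρv²S).
CL = 2 × 6.68×10^5 / (1.02 × 226² × 27.6) = 0.929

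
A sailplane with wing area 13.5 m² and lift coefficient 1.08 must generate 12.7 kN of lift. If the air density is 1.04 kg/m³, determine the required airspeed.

L = ½ρv²S·CL ⇒ v = √(2L/(ρ·S·CL))
v = √(2 × 12700 / (1.04 × 13.5 × 1.08)) = √1675 = 40.9 m/s

v = 40.9 m/s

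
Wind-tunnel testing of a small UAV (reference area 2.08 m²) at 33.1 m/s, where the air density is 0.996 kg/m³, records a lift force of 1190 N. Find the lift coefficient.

CL = 1.05

From L = ½ρv²S·CL, rearranging gives CL = 2L/(ρv²S).
CL = 2 × 1190 / (0.996 × 33.1² × 2.08) = 1.05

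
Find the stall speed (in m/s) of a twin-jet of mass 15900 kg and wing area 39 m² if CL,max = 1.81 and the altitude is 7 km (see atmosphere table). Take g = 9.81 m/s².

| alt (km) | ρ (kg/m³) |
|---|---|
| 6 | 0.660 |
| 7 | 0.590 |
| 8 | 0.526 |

At 7 km, from the table: ρ = 0.590 kg/m³.
Weight W = mg = 15900 × 9.81 = 1.56×10^5 N.
From L = ½ρV²S·CL,max = W: V_stall = √(2W/(ρSCL,max)) = √(2·1.56×10^5/(0.59·39·1.81))
V_stall = √7490 = 86.5 m/s

V_stall = 86.5 m/s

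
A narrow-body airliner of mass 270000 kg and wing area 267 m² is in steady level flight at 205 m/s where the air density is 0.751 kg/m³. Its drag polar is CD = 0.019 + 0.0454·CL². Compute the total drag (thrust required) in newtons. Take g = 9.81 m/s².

Level flight ⇒ L = W = m·g = 270000 × 9.81 = 2.6487×10^6 N.
Dynamic pressure q = 0.5 × 0.751 × 205² = 15780 Pa.
CL = 2W/(ρv²S) = 2×2.6487×10^6/(0.751×205²×267) = 0.6286.
CD = 0.019 + 0.0454 × 0.6286² = 0.03694.
D = q·S·CD = 15780 × 267 × 0.03694 = 1.556×10^5 N

D = 1.56×10^5 N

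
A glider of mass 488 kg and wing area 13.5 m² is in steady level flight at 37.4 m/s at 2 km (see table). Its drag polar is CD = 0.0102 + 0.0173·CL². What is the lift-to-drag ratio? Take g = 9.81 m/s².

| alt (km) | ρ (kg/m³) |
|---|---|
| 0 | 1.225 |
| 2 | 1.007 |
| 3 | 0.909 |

At 2 km, from the table: ρ = 1.007 kg/m³.
Weight W = mg = 488 × 9.81 = 4787.3 N; in level flight L = W.
q = ½ρv² = ½ × 1.007 × 37.4² = 704.3 Pa.
Required CL = L/(qS) = 4787.3/(704.3·13.5) = 0.5035.
CD = 0.0102 + 0.0173 × 0.5035² = 0.01459.
L/D = CL/CD = 0.5035 / 0.01459 = 34.5

L/D = 34.5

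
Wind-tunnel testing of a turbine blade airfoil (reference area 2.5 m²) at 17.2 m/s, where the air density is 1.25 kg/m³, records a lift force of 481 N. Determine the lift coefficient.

From L = ½ρv²S·CL, rearranging gives CL = 2L/(ρv²S).
CL = 2 × 481 / (1.25 × 17.2² × 2.5) = 1.04

CL = 1.04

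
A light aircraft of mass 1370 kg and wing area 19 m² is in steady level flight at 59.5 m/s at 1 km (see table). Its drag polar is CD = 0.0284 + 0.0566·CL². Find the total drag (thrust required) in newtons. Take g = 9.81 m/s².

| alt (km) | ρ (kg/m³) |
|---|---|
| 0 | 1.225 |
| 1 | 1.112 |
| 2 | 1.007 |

At 1 km, from the table: ρ = 1.112 kg/m³.
In steady level flight, lift balances weight: W = mg = 1370 × 9.81 = 13440 N.
Dynamic pressure q = 0.5 × 1.112 × 59.5² = 1968 Pa.
CL = 2W/(ρv²S) = 2×13440/(1.112×59.5²×19) = 0.3594.
CD = 0.0284 + 0.0566 × 0.3594² = 0.03571.
D = q·S·CD = 1968 × 19 × 0.03571 = 1335 N

D = 1340 N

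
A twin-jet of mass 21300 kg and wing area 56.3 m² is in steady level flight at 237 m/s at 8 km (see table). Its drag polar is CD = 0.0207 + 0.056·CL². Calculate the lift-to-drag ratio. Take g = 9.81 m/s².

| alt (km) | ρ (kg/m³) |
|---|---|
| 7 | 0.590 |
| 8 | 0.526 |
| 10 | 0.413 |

L/D = 10.4

At 8 km, from the table: ρ = 0.526 kg/m³.
Weight W = mg = 21300 × 9.81 = 2.0895×10^5 N; in level flight L = W.
q = ½ρv² = ½ × 0.526 × 237² = 14770 Pa.
CL = 2W/(ρv²S) = 2×2.0895×10^5/(0.526×237²×56.3) = 0.2512.
CD = 0.0207 + 0.056 × 0.2512² = 0.02423.
L/D = CL/CD = 0.2512 / 0.02423 = 10.4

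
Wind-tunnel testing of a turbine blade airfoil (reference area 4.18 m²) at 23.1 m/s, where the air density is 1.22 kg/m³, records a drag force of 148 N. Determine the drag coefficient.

From D = ½ρv²S·CD, rearranging gives CD = 2D/(ρv²S).
CD = 2 × 148 / (1.22 × 23.1² × 4.18) = 0.109

CD = 0.109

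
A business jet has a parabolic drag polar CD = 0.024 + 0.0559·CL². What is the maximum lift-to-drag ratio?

For CD = CD0 + K·CL², (L/D)max occurs at CL* = √(CD0/K) and equals 1/(2√(K·CD0)).
(L/D)max = 1/(2√(0.0559 × 0.024)) = 1/(2 × 0.03663) = 13.7

(L/D)max = 13.7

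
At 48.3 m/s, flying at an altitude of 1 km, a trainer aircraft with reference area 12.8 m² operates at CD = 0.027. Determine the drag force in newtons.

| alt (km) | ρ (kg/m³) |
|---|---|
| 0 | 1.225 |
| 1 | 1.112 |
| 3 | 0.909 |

At 1 km, from the table: ρ = 1.112 kg/m³.
Dynamic pressure q = ½ρv² = ½ × 1.112 × 48.3² = 1297 Pa.
D = q·S·CD = 1297 × 12.8 × 0.027 = 448 N

D = 448 N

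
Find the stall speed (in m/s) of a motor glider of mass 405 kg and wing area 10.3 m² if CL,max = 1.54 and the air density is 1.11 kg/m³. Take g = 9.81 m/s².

V_stall = 21.2 m/s

Weight W = mg = 405 × 9.81 = 3973 N.
V_stall = √(2W/(ρ·S·CL,max)) = √(2 × 3973 / (1.11 × 10.3 × 1.54))
V_stall = √451.3 = 21.2 m/s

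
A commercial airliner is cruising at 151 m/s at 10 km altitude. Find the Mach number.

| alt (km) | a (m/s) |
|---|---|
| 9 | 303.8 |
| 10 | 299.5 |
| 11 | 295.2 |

M = 0.504

At 10 km, from the table: a = 299.5 m/s.
M = v/a = 151 / 299.5 = 0.504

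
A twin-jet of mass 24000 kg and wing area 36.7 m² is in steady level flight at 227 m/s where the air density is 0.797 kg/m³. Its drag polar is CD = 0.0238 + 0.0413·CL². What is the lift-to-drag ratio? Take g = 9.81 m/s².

Weight W = mg = 24000 × 9.81 = 2.3544×10^5 N; in level flight L = W.
q = ½ρv² = ½ × 0.797 × 227² = 20530 Pa.
Required CL = L/(qS) = 2.3544×10^5/(20530·36.7) = 0.3124.
CD = 0.0238 + 0.0413 × 0.3124² = 0.02783.
L/D = CL/CD = 0.3124 / 0.02783 = 11.2

L/D = 11.2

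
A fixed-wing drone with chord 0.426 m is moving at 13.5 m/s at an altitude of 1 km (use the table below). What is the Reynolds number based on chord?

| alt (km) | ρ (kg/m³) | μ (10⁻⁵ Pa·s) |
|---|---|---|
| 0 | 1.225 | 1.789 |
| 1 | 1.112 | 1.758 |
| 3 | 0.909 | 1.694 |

Re = 3.64×10^5

At 1 km, from the table: ρ = 1.112 kg/m³, μ = 1.758×10⁻⁵ Pa·s.
Re = ρ·v·c/μ = 1.112 × 13.5 × 0.426 / (1.758×10⁻⁵) = 3.64×10^5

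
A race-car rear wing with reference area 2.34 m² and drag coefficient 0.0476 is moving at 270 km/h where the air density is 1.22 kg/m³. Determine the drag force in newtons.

Convert speed: v = 270 km/h ÷ 3.6 = 75 m/s.
Dynamic pressure q = ½ρv² = ½ × 1.22 × 75² = 3431 Pa.
D = q·S·CD = 3431 × 2.34 × 0.0476 = 382 N

D = 382 N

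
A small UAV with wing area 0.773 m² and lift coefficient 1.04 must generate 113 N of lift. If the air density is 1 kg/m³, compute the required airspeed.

L = ½ρv²S·CL ⇒ v = √(2L/(ρ·S·CL))
v = √(2 × 113 / (1 × 0.773 × 1.04)) = √281.1 = 16.8 m/s

v = 16.8 m/s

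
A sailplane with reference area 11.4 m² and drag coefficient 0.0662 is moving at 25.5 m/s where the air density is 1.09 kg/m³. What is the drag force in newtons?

D = ½ρv²S·CD = ½ × 1.09 × 25.5² × 11.4 × 0.0662 = 267 N

D = 267 N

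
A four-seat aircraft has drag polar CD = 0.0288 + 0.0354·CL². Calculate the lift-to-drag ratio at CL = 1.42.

L/D = 14.2

CD = 0.0288 + 0.0354 × 1.42² = 0.1002
L/D = CL/CD = 1.42 / 0.1002 = 14.2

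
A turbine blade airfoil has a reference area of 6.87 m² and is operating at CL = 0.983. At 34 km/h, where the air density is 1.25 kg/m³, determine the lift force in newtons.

L = 376 N

Convert speed: v = 34 km/h ÷ 3.6 = 9.444 m/s.
Dynamic pressure q = ½ρv² = ½ × 1.25 × 9.444² = 55.75 Pa.
L = q·S·CL = 55.75 × 6.87 × 0.983 = 376 N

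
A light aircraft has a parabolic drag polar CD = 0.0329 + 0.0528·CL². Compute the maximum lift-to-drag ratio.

For CD = CD0 + K·CL², (L/D)max occurs at CL* = √(CD0/K) and equals 1/(2√(K·CD0)).
(L/D)max = 1/(2√(0.0528 × 0.0329)) = 1/(2 × 0.04168) = 12

(L/D)max = 12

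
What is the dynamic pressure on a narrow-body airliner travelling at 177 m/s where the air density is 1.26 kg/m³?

q = ½ρv² = ½ × 1.26 × 177² = 19700 Pa

q = 19700 Pa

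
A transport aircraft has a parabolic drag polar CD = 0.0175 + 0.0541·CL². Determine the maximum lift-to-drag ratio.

(L/D)max = 16.2

For CD = CD0 + K·CL², (L/D)max occurs at CL* = √(CD0/K) and equals 1/(2√(K·CD0)).
(L/D)max = 1/(2√(0.0541 × 0.0175)) = 1/(2 × 0.03077) = 16.2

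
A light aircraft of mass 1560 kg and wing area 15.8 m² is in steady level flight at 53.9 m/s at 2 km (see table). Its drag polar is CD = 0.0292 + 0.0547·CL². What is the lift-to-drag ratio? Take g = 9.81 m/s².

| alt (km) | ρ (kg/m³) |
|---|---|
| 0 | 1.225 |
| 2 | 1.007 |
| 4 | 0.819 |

L/D = 12.5

At 2 km, from the table: ρ = 1.007 kg/m³.
Level flight ⇒ L = W = m·g = 1560 × 9.81 = 15304 N.
q = ½ρv² = ½ × 1.007 × 53.9² = 1463 Pa.
Required CL = L/(qS) = 15304/(1463·15.8) = 0.6622.
CD = 0.0292 + 0.0547 × 0.6622² = 0.05318.
L/D = CL/CD = 0.6622 / 0.05318 = 12.5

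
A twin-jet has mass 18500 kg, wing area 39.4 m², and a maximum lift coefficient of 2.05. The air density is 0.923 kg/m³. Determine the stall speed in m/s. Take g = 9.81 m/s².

V_stall = 69.8 m/s

Stall occurs when L = W at CL,max. W = mg = 18500 × 9.81 = 1.815×10^5 N.
V_stall = √(2W/(ρ·S·CL,max)) = √(2 × 1.815×10^5 / (0.923 × 39.4 × 2.05))
V_stall = √4869 = 69.8 m/s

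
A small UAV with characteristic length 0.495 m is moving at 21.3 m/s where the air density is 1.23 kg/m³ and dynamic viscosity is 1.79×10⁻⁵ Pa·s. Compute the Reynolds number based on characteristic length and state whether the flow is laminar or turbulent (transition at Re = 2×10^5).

Re = ρ·v·c/μ = 1.23 × 21.3 × 0.495 / (1.79×10⁻⁵) = 7.24×10^5
Since 7.24×10^5 > 2×10^5, the flow is turbulent.

Re = 7.24×10^5 (turbulent)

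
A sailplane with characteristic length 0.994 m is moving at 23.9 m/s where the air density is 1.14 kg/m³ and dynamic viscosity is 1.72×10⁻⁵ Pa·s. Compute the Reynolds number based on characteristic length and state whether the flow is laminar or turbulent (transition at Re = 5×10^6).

Re = 1.57×10^6 (laminar)

Re = ρ·v·c/μ = 1.14 × 23.9 × 0.994 / (1.72×10⁻⁵) = 1.57×10^6
Since 1.57×10^6 < 5×10^6, the flow is laminar.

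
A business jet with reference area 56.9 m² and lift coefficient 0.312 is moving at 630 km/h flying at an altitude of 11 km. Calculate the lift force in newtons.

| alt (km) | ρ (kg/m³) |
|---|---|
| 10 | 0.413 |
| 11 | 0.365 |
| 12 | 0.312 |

At 11 km, from the table: ρ = 0.365 kg/m³.
Convert speed: v = 630 km/h ÷ 3.6 = 175 m/s.
Dynamic pressure q = ½ρv² = ½ × 0.365 × 175² = 5589 Pa.
L = q·S·CL = 5589 × 56.9 × 0.312 = 99200 N ≈ 99.2 kN

L = 99200 N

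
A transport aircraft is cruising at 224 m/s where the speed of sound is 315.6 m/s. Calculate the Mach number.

M = 0.71

M = v/a = 224 / 315.6 = 0.71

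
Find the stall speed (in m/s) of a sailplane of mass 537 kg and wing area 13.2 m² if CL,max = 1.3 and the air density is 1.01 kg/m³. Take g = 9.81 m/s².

Stall occurs when L = W at CL,max. W = mg = 537 × 9.81 = 5268 N.
From L = ½ρV²S·CL,max = W: V_stall = √(2W/(ρSCL,max)) = √(2·5268/(1.01·13.2·1.3))
V_stall = √607.9 = 24.7 m/s

V_stall = 24.7 m/s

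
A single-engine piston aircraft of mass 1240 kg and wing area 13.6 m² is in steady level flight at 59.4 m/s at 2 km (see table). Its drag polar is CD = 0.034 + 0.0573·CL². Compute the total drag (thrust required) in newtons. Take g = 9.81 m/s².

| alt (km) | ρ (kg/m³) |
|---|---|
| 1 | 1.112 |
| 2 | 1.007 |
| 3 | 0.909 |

D = 1170 N

At 2 km, from the table: ρ = 1.007 kg/m³.
In steady level flight, lift balances weight: W = mg = 1240 × 9.81 = 12164 N.
q = ½ρv² = ½ × 1.007 × 59.4² = 1777 Pa.
CL = 2W/(ρv²S) = 2×12164/(1.007×59.4²×13.6) = 0.5035.
CD = 0.034 + 0.0573 × 0.5035² = 0.04852.
D = q·S·CD = 1777 × 13.6 × 0.04852 = 1172 N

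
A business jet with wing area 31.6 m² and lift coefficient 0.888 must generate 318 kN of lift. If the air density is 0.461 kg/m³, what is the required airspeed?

v = 222 m/s

L = ½ρv²S·CL ⇒ v = √(2L/(ρ·S·CL))
v = √(2 × 3.18×10^5 / (0.461 × 31.6 × 0.888)) = √49170 = 222 m/s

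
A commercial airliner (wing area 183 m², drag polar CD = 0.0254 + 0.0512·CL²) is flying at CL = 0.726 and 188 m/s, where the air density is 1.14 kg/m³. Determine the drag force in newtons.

D = 1.93×10^5 N

CD = 0.0254 + 0.0512 × 0.726² = 0.05239
D = ½ρv²S·CD = ½ × 1.14 × 188² × 183 × 0.05239 = 1.93×10^5 N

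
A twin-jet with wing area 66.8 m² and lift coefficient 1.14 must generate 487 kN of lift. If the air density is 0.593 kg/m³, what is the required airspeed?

L = ½ρv²S·CL ⇒ v = √(2L/(ρ·S·CL))
v = √(2 × 4.87×10^5 / (0.593 × 66.8 × 1.14)) = √21570 = 147 m/s

v = 147 m/s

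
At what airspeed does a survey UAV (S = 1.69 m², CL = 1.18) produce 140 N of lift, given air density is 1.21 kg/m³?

L = ½ρv²S·CL ⇒ v = √(2L/(ρ·S·CL))
v = √(2 × 140 / (1.21 × 1.69 × 1.18)) = √116 = 10.8 m/s

v = 10.8 m/s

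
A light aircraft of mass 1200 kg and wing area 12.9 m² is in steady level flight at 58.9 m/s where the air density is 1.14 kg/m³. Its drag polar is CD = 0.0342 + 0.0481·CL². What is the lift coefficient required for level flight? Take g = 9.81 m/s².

In steady level flight, lift balances weight: W = mg = 1200 × 9.81 = 11772 N.
Dynamic pressure q = 0.5 × 1.14 × 58.9² = 1977 Pa.
Required CL = L/(qS) = 11772/(1977·12.9) = 0.4615.

CL = 0.461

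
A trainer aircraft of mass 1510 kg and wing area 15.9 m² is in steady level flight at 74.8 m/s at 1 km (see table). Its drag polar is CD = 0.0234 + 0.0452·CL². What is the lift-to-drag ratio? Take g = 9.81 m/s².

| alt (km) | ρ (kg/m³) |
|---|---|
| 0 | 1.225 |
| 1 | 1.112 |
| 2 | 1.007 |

L/D = 10.9

At 1 km, from the table: ρ = 1.112 kg/m³.
In steady level flight, lift balances weight: W = mg = 1510 × 9.81 = 14813 N.
Dynamic pressure q = 0.5 × 1.112 × 74.8² = 3111 Pa.
Required CL = L/(qS) = 14813/(3111·15.9) = 0.2995.
CD = 0.0234 + 0.0452 × 0.2995² = 0.02745.
L/D = CL/CD = 0.2995 / 0.02745 = 10.9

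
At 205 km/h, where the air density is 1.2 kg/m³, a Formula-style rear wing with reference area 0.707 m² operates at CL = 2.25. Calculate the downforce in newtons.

L = 3090 N

Convert speed: v = 205 km/h ÷ 3.6 = 56.94 m/s.
Dynamic pressure q = ½ρv² = ½ × 1.2 × 56.94² = 1946 Pa.
L = q·S·CL = 1946 × 0.707 × 2.25 = 3090 N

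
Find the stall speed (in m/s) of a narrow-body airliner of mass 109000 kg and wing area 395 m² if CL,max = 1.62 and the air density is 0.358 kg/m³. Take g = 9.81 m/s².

Weight W = mg = 109000 × 9.81 = 1.069×10^6 N.
From L = ½ρV²S·CL,max = W: V_stall = √(2W/(ρSCL,max)) = √(2·1.069×10^6/(0.358·395·1.62))
V_stall = √9335 = 96.6 m/s

V_stall = 96.6 m/s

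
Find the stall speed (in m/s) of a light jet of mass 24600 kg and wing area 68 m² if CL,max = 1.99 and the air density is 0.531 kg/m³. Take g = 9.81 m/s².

Weight W = mg = 24600 × 9.81 = 2.413×10^5 N.
From L = ½ρV²S·CL,max = W: V_stall = √(2W/(ρSCL,max)) = √(2·2.413×10^5/(0.531·68·1.99))
V_stall = √6717 = 82 m/s

V_stall = 82 m/s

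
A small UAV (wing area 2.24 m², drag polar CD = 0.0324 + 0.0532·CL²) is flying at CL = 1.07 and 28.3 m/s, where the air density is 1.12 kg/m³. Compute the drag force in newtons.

D = 93.7 N

CD = 0.0324 + 0.0532 × 1.07² = 0.09331
D = ½ρv²S·CD = ½ × 1.12 × 28.3² × 2.24 × 0.09331 = 93.7 N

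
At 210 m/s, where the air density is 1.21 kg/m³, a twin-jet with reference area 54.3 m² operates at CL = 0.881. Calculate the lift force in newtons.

Dynamic pressure q = ½ρv² = ½ × 1.21 × 210² = 26680 Pa.
L = q·S·CL = 26680 × 54.3 × 0.881 = 1.28×10^6 N ≈ 1280 kN

L = 1.28×10^6 N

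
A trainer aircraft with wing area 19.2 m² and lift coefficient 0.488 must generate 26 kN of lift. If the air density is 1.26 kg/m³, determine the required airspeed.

v = 66.4 m/s

L = ½ρv²S·CL ⇒ v = √(2L/(ρ·S·CL))
v = √(2 × 26000 / (1.26 × 19.2 × 0.488)) = √4405 = 66.4 m/s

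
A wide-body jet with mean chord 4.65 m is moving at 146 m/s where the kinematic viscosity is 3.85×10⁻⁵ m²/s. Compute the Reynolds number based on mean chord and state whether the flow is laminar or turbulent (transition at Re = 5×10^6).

Re = v·c/ν = 146 × 4.65 / (3.85×10⁻⁵) = 1.76×10^7
Since 1.76×10^7 > 5×10^6, the flow is turbulent.

Re = 1.76×10^7 (turbulent)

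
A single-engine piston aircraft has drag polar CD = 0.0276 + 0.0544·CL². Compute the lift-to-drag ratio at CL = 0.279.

CD = 0.0276 + 0.0544 × 0.279² = 0.03183
L/D = CL/CD = 0.279 / 0.03183 = 8.76

L/D = 8.76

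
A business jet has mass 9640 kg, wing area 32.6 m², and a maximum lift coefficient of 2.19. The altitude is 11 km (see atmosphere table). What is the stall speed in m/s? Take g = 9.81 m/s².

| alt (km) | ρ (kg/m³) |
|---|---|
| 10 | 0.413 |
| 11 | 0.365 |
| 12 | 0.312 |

V_stall = 85.2 m/s

At 11 km, from the table: ρ = 0.365 kg/m³.
Stall occurs when L = W at CL,max. W = mg = 9640 × 9.81 = 94570 N.
V_stall = √(2W/(ρ·S·CL,max)) = √(2 × 94570 / (0.365 × 32.6 × 2.19))
V_stall = √7258 = 85.2 m/s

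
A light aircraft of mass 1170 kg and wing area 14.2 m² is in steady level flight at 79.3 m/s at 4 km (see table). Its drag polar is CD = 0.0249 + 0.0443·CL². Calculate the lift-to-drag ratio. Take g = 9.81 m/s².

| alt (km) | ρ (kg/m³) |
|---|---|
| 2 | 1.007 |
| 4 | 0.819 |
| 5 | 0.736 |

At 4 km, from the table: ρ = 0.819 kg/m³.
Level flight ⇒ L = W = m·g = 1170 × 9.81 = 11478 N.
q = ½ρv² = ½ × 0.819 × 79.3² = 2575 Pa.
CL = W/(q·S) = 11478 / (2575 × 14.2) = 0.3139.
CD = 0.0249 + 0.0443 × 0.3139² = 0.02926.
L/D = CL/CD = 0.3139 / 0.02926 = 10.7

L/D = 10.7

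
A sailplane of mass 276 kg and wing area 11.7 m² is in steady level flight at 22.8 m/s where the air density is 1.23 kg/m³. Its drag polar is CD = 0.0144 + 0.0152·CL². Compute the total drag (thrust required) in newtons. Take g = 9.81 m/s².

D = 83.7 N

In steady level flight, lift balances weight: W = mg = 276 × 9.81 = 2707.6 N.
Dynamic pressure q = 0.5 × 1.23 × 22.8² = 319.7 Pa.
CL = W/(q·S) = 2707.6 / (319.7 × 11.7) = 0.7238.
CD = 0.0144 + 0.0152 × 0.7238² = 0.02236.
D = q·S·CD = 319.7 × 11.7 × 0.02236 = 83.65 N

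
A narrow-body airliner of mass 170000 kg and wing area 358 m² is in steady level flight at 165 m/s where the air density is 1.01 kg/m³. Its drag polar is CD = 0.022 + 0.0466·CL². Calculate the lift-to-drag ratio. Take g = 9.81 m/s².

Level flight ⇒ L = W = m·g = 170000 × 9.81 = 1.6677×10^6 N.
Dynamic pressure q = 0.5 × 1.01 × 165² = 13750 Pa.
Required CL = L/(qS) = 1.6677×10^6/(13750·358) = 0.3388.
CD = 0.022 + 0.0466 × 0.3388² = 0.02735.
L/D = CL/CD = 0.3388 / 0.02735 = 12.4

L/D = 12.4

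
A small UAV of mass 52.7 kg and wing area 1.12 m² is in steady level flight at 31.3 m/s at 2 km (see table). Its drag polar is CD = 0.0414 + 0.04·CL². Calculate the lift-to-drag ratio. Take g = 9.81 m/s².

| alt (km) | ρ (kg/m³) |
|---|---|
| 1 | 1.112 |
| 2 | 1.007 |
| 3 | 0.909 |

At 2 km, from the table: ρ = 1.007 kg/m³.
Weight W = mg = 52.7 × 9.81 = 516.99 N; in level flight L = W.
q = ½ρv² = ½ × 1.007 × 31.3² = 493.3 Pa.
CL = 2W/(ρv²S) = 2×516.99/(1.007×31.3²×1.12) = 0.9358.
CD = 0.0414 + 0.04 × 0.9358² = 0.07643.
L/D = CL/CD = 0.9358 / 0.07643 = 12.2

L/D = 12.2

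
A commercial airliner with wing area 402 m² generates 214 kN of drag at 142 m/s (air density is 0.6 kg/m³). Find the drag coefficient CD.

From D = ½ρv²S·CD, rearranging gives CD = 2D/(ρv²S).
CD = 2 × 2.14×10^5 / (0.6 × 142² × 402) = 0.088

CD = 0.088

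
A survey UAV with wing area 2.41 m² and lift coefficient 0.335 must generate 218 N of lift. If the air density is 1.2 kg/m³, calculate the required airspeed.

L = ½ρv²S·CL ⇒ v = √(2L/(ρ·S·CL))
v = √(2 × 218 / (1.2 × 2.41 × 0.335)) = √450 = 21.2 m/s

v = 21.2 m/s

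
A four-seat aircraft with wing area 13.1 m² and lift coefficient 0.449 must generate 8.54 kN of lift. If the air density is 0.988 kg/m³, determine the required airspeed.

L = ½ρv²S·CL ⇒ v = √(2L/(ρ·S·CL))
v = √(2 × 8540 / (0.988 × 13.1 × 0.449)) = √2939 = 54.2 m/s

v = 54.2 m/s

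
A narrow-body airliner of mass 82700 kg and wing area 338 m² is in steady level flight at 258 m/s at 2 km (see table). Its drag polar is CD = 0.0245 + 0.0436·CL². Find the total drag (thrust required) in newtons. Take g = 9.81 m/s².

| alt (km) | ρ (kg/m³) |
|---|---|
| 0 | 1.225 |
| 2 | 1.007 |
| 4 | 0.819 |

D = 2.8×10^5 N

At 2 km, from the table: ρ = 1.007 kg/m³.
Level flight ⇒ L = W = m·g = 82700 × 9.81 = 8.1129×10^5 N.
q = ½ρv² = ½ × 1.007 × 258² = 33510 Pa.
Required CL = L/(qS) = 8.1129×10^5/(33510·338) = 0.07162.
CD = 0.0245 + 0.0436 × 0.07162² = 0.02472.
D = q·S·CD = 33510 × 338 × 0.02472 = 2.801×10^5 N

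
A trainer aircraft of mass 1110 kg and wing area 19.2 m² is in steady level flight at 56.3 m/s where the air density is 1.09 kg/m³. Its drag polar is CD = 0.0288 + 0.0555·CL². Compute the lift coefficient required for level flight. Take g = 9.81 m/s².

Weight W = mg = 1110 × 9.81 = 10889 N; in level flight L = W.
Dynamic pressure q = 0.5 × 1.09 × 56.3² = 1727 Pa.
CL = 2W/(ρv²S) = 2×10889/(1.09×56.3²×19.2) = 0.3283.

CL = 0.328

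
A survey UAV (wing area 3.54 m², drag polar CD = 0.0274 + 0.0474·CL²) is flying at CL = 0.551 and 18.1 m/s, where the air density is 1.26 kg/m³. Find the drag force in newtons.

CD = 0.0274 + 0.0474 × 0.551² = 0.04179
D = ½ρv²S·CD = ½ × 1.26 × 18.1² × 3.54 × 0.04179 = 30.5 N

D = 30.5 N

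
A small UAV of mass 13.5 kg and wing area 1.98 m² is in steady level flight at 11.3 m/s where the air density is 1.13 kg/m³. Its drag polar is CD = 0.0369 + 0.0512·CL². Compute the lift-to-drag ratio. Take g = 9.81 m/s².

L/D = 11.5

Level flight ⇒ L = W = m·g = 13.5 × 9.81 = 132.44 N.
Dynamic pressure q = 0.5 × 1.13 × 11.3² = 72.14 Pa.
Required CL = L/(qS) = 132.44/(72.14·1.98) = 0.9271.
CD = 0.0369 + 0.0512 × 0.9271² = 0.08091.
L/D = CL/CD = 0.9271 / 0.08091 = 11.5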